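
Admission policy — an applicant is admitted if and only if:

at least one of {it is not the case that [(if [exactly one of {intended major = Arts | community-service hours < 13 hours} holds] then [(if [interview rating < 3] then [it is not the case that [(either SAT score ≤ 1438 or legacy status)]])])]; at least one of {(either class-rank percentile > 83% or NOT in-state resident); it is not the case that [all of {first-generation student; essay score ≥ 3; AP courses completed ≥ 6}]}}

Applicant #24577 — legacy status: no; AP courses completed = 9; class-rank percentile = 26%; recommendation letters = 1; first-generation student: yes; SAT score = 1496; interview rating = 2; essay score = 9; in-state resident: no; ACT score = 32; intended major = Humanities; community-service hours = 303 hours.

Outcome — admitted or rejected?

Atomic conditions:
  intended major = Arts: Humanities == Arts is false
  community-service hours < 13 hours: 303 < 13 is false
  interview rating < 3: 2 < 3 is true
  SAT score ≤ 1438: 1496 ≤ 1438 is false
  legacy status: no → false
  class-rank percentile > 83%: 26 > 83 is false
  NOT in-state resident: no → true
  first-generation student: yes → true
  essay score ≥ 3: 9 ≥ 3 is true
  AP courses completed ≥ 6: 9 ≥ 6 is true
Combine:
[1.1.1] exactly-one(false, false) = false
[1.1.2.2.1] false OR false = false
[1.1.2.2] NOT false = true
[1.1.2] true → true = true
[1.1] false → true (antecedent false ⇒ implication holds) = true
[1] NOT true = false
[2.1] false OR true = true
[2.2.1] true AND true AND true = true
[2.2] NOT true = false
[2] true OR false = true
[root] false OR true = true
Overall: true → admitted

Admitted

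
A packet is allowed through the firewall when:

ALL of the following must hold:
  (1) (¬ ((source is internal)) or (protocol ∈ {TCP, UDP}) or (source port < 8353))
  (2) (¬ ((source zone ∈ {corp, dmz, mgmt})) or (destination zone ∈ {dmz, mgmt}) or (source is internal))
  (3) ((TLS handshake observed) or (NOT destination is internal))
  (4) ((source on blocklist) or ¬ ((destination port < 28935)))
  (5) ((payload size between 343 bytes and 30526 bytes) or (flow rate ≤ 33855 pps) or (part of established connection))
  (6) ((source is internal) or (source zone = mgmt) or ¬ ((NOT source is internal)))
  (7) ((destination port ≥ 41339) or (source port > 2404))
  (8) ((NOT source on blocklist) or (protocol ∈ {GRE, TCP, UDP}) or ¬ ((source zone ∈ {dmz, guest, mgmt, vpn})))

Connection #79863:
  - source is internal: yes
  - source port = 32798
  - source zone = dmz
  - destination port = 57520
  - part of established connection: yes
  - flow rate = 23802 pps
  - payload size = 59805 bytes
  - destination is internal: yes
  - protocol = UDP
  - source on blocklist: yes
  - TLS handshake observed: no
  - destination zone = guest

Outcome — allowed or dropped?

Dropped

Atomic conditions:
  source is internal: yes → true
  protocol ∈ {TCP, UDP}: UDP is in the set → true
  source port < 8353: 32798 < 8353 is false
  source zone ∈ {corp, dmz, mgmt}: dmz is in the set → true
  destination zone ∈ {dmz, mgmt}: guest is not in the set → false
  TLS handshake observed: no → false
  NOT destination is internal: yes → false
  source on blocklist: yes → true
  destination port < 28935: 57520 < 28935 is false
  payload size between 343 bytes and 30526 bytes: 59805 in [343, 30526] is false
  flow rate ≤ 33855 pps: 23802 ≤ 33855 is true
  part of established connection: yes → true
  source zone = mgmt: dmz == mgmt is false
  NOT source is internal: yes → false
  destination port ≥ 41339: 57520 ≥ 41339 is true
  source port > 2404: 32798 > 2404 is true
  NOT source on blocklist: yes → false
  protocol ∈ {GRE, TCP, UDP}: UDP is in the set → true
  source zone ∈ {dmz, guest, mgmt, vpn}: dmz is in the set → true
Combine:
[1.1] NOT true = false
[1] false OR true OR false = true
[2.1] NOT true = false
[2] false OR false OR true = true
[3] false OR false = false
[4.2] NOT false = true
[4] true OR true = true
[5] false OR true OR true = true
[6.3] NOT false = true
[6] true OR false OR true = true
[7] true OR true = true
[8.3] NOT true = false
[8] false OR true OR false = true
[root] true AND true AND false AND true AND true AND true AND true AND true = false
Overall: false → dropped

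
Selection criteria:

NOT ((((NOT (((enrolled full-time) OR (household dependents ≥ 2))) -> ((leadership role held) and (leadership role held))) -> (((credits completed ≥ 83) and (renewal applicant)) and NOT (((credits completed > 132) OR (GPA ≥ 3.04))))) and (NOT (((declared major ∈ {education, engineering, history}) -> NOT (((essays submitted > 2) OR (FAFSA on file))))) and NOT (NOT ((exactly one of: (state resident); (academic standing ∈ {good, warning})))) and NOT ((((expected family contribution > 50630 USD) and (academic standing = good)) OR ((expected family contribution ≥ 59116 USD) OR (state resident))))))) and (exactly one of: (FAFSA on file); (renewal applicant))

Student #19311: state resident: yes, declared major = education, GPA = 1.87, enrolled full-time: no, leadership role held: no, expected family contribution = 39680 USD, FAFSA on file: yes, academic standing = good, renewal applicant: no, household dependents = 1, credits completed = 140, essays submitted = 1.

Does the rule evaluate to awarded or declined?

Atomic conditions:
  enrolled full-time: no → false
  household dependents ≥ 2: 1 ≥ 2 is false
  leadership role held: no → false
  credits completed ≥ 83: 140 ≥ 83 is true
  renewal applicant: no → false
  credits completed > 132: 140 > 132 is true
  GPA ≥ 3.04: 1.87 ≥ 3.04 is false
  declared major ∈ {education, engineering, history}: education is in the set → true
  essays submitted > 2: 1 > 2 is false
  FAFSA on file: yes → true
  state resident: yes → true
  academic standing ∈ {good, warning}: good is in the set → true
  expected family contribution > 50630 USD: 39680 > 50630 is false
  academic standing = good: good == good is true
  expected family contribution ≥ 59116 USD: 39680 ≥ 59116 is false
Combine:
[1.1.1.1.1.1] false OR false = false
[1.1.1.1.1] NOT false = true
[1.1.1.1.2] false AND false = false
[1.1.1.1] true → false = false
[1.1.1.2.1] true AND false = false
[1.1.1.2.2.1] true OR false = true
[1.1.1.2.2] NOT true = false
[1.1.1.2] false AND false = false
[1.1.1] false → false (antecedent false ⇒ implication holds) = true
[1.1.2.1.1.2.1] false OR true = true
[1.1.2.1.1.2] NOT true = false
[1.1.2.1.1] true → false = false
[1.1.2.1] NOT false = true
[1.1.2.2.1.1] exactly-one(true, true) = false
[1.1.2.2.1] NOT false = true
[1.1.2.2] NOT true = false
[1.1.2.3.1.1] false AND true = false
[1.1.2.3.1.2] false OR true = true
[1.1.2.3.1] false OR true = true
[1.1.2.3] NOT true = false
[1.1.2] true AND false AND false = false
[1.1] true AND false = false
[1] NOT false = true
[2] exactly-one(true, false) = true
[root] true AND true = true
Overall: true → awarded

Awarded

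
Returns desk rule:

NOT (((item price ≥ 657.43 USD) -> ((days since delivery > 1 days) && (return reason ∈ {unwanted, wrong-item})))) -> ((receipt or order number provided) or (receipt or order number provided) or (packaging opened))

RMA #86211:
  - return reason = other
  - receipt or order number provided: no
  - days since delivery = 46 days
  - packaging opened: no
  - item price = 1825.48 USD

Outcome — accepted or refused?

Atomic conditions:
  item price ≥ 657.43 USD: 1825.48 ≥ 657.43 is true
  days since delivery > 1 days: 46 > 1 is true
  return reason ∈ {unwanted, wrong-item}: other is not in the set → false
  receipt or order number provided: no → false
  packaging opened: no → false
Combine:
[1.1.2] true AND false = false
[1.1] true → false = false
[1] NOT false = true
[2] false OR false OR false = false
[root] true → false = false
Overall: false → refused

Refused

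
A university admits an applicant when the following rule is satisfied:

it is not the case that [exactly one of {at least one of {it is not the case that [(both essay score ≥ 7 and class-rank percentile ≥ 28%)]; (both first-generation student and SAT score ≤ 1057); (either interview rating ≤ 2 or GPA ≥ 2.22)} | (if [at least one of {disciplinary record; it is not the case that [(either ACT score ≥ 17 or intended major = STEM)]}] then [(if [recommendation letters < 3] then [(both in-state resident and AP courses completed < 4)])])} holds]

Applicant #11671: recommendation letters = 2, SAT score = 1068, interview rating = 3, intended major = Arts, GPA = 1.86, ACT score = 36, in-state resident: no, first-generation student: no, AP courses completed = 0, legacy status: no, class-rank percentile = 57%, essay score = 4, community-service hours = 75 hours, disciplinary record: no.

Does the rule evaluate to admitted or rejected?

Admitted

Atomic conditions:
  essay score ≥ 7: 4 ≥ 7 is false
  class-rank percentile ≥ 28%: 57 ≥ 28 is true
  first-generation student: no → false
  SAT score ≤ 1057: 1068 ≤ 1057 is false
  interview rating ≤ 2: 3 ≤ 2 is false
  GPA ≥ 2.22: 1.86 ≥ 2.22 is false
  disciplinary record: no → false
  ACT score ≥ 17: 36 ≥ 17 is true
  intended major = STEM: Arts == STEM is false
  recommendation letters < 3: 2 < 3 is true
  in-state resident: no → false
  AP courses completed < 4: 0 < 4 is true
Combine:
[1.1.1.1] false AND true = false
[1.1.1] NOT false = true
[1.1.2] false AND false = false
[1.1.3] false OR false = false
[1.1] true OR false OR false = true
[1.2.1.2.1] true OR false = true
[1.2.1.2] NOT true = false
[1.2.1] false OR false = false
[1.2.2.2] false AND true = false
[1.2.2] true → false = false
[1.2] false → false (antecedent false ⇒ implication holds) = true
[1] exactly-one(true, true) = false
[root] NOT false = true
Overall: true → admitted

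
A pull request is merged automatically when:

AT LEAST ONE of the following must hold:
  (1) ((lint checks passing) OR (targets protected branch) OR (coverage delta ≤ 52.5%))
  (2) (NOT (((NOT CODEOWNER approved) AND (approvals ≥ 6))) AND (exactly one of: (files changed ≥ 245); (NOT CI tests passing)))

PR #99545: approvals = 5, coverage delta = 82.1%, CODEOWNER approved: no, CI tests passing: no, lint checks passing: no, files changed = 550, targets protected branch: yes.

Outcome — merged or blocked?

Merged

Atomic conditions:
  lint checks passing: no → false
  targets protected branch: yes → true
  coverage delta ≤ 52.5%: 82.1 ≤ 52.5 is false
  NOT CODEOWNER approved: no → true
  approvals ≥ 6: 5 ≥ 6 is false
  files changed ≥ 245: 550 ≥ 245 is true
  NOT CI tests passing: no → true
Combine:
[1] false OR true OR false = true
[2.1.1] true AND false = false
[2.1] NOT false = true
[2.2] exactly-one(true, true) = false
[2] true AND false = false
[root] true OR false = true
Overall: true → merged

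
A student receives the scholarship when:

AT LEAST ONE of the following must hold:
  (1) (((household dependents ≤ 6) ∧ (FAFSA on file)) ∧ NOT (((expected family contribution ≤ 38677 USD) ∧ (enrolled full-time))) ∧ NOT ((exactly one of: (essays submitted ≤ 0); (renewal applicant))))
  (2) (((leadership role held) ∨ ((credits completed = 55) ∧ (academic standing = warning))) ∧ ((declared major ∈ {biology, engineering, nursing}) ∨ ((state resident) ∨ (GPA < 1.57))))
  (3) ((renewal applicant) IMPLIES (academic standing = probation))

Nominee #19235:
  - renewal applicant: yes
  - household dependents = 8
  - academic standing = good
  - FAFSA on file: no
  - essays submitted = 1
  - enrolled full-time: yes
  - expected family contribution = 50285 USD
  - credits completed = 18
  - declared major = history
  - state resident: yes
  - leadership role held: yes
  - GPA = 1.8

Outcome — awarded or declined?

Atomic conditions:
  household dependents ≤ 6: 8 ≤ 6 is false
  FAFSA on file: no → false
  expected family contribution ≤ 38677 USD: 50285 ≤ 38677 is false
  enrolled full-time: yes → true
  essays submitted ≤ 0: 1 ≤ 0 is false
  renewal applicant: yes → true
  leadership role held: yes → true
  credits completed = 55: 18 == 55 is false
  academic standing = warning: good == warning is false
  declared major ∈ {biology, engineering, nursing}: history is not in the set → false
  state resident: yes → true
  GPA < 1.57: 1.8 < 1.57 is false
  academic standing = probation: good == probation is false
Combine:
[1.1] false AND false = false
[1.2.1] false AND true = false
[1.2] NOT false = true
[1.3.1] exactly-one(false, true) = true
[1.3] NOT true = false
[1] false AND true AND false = false
[2.1.2] false AND false = false
[2.1] true OR false = true
[2.2.2] true OR false = true
[2.2] false OR true = true
[2] true AND true = true
[3] true → false = false
[root] false OR true OR false = true
Overall: true → awarded

Awarded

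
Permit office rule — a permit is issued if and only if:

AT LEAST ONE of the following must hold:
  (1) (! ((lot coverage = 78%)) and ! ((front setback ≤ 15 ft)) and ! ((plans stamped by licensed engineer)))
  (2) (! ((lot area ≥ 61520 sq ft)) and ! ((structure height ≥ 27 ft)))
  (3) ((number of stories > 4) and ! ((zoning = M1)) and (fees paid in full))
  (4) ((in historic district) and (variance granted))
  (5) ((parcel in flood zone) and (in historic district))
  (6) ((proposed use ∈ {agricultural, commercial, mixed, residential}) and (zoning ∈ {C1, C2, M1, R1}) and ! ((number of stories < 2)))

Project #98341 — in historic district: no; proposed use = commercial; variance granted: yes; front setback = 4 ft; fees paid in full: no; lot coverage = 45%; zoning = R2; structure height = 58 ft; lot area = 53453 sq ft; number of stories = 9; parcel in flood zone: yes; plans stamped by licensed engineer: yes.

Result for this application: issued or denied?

Denied

Atomic conditions:
  lot coverage = 78%: 45 == 78 is false
  front setback ≤ 15 ft: 4 ≤ 15 is true
  plans stamped by licensed engineer: yes → true
  lot area ≥ 61520 sq ft: 53453 ≥ 61520 is false
  structure height ≥ 27 ft: 58 ≥ 27 is true
  number of stories > 4: 9 > 4 is true
  zoning = M1: R2 == M1 is false
  fees paid in full: no → false
  in historic district: no → false
  variance granted: yes → true
  parcel in flood zone: yes → true
  proposed use ∈ {agricultural, commercial, mixed, residential}: commercial is in the set → true
  zoning ∈ {C1, C2, M1, R1}: R2 is not in the set → false
  number of stories < 2: 9 < 2 is false
Combine:
[1.1] NOT false = true
[1.2] NOT true = false
[1.3] NOT true = false
[1] true AND false AND false = false
[2.1] NOT false = true
[2.2] NOT true = false
[2] true AND false = false
[3.2] NOT false = true
[3] true AND true AND false = false
[4] false AND true = false
[5] true AND false = false
[6.3] NOT false = true
[6] true AND false AND true = false
[root] false OR false OR false OR false OR false OR false = false
Overall: false → denied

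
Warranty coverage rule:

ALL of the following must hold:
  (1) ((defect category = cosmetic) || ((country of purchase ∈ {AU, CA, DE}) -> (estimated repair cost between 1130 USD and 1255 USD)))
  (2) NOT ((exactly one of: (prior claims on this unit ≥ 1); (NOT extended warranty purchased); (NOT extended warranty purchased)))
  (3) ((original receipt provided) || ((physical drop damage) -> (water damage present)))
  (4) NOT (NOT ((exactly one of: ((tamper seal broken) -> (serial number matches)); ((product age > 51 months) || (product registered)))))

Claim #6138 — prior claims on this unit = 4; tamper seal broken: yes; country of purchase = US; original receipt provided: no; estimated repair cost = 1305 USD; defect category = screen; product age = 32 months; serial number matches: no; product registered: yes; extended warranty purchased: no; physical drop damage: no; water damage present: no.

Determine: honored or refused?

Honored

Atomic conditions:
  defect category = cosmetic: screen == cosmetic is false
  country of purchase ∈ {AU, CA, DE}: US is not in the set → false
  estimated repair cost between 1130 USD and 1255 USD: 1305 in [1130, 1255] is false
  prior claims on this unit ≥ 1: 4 ≥ 1 is true
  NOT extended warranty purchased: no → true
  original receipt provided: no → false
  physical drop damage: no → false
  water damage present: no → false
  tamper seal broken: yes → true
  serial number matches: no → false
  product age > 51 months: 32 > 51 is false
  product registered: yes → true
Combine:
[1.2] false → false (antecedent false ⇒ implication holds) = true
[1] false OR true = true
[2.1] exactly-one(true, true, true) = false
[2] NOT false = true
[3.2] false → false (antecedent false ⇒ implication holds) = true
[3] false OR true = true
[4.1.1.1] true → false = false
[4.1.1.2] false OR true = true
[4.1.1] exactly-one(false, true) = true
[4.1] NOT true = false
[4] NOT false = true
[root] true AND true AND true AND true = true
Overall: true → honored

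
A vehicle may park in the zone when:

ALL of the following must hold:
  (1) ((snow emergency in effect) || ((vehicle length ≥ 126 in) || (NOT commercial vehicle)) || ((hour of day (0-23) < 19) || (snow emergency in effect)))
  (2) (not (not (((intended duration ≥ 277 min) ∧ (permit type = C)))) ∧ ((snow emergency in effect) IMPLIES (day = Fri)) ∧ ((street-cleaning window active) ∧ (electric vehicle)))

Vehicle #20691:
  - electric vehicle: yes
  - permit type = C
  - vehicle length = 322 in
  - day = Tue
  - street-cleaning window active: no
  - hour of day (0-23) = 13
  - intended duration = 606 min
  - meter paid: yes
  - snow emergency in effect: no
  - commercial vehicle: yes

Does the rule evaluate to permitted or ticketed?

Ticketed

Atomic conditions:
  snow emergency in effect: no → false
  vehicle length ≥ 126 in: 322 ≥ 126 is true
  NOT commercial vehicle: yes → false
  hour of day (0-23) < 19: 13 < 19 is true
  intended duration ≥ 277 min: 606 ≥ 277 is true
  permit type = C: C == C is true
  day = Fri: Tue == Fri is false
  street-cleaning window active: no → false
  electric vehicle: yes → true
Combine:
[1.2] true OR false = true
[1.3] true OR false = true
[1] false OR true OR true = true
[2.1.1.1] true AND true = true
[2.1.1] NOT true = false
[2.1] NOT false = true
[2.2] false → false (antecedent false ⇒ implication holds) = true
[2.3] false AND true = false
[2] true AND true AND false = false
[root] true AND false = false
Overall: false → ticketed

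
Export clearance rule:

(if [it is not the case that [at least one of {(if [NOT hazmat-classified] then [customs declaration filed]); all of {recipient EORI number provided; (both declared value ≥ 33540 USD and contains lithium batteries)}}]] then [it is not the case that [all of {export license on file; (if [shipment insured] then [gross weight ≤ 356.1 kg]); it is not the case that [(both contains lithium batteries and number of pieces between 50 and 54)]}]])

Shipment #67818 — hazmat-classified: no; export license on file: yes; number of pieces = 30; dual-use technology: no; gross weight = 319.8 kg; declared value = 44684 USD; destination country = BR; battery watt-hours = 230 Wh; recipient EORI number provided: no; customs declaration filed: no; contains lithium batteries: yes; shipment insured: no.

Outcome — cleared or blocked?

Atomic conditions:
  NOT hazmat-classified: no → true
  customs declaration filed: no → false
  recipient EORI number provided: no → false
  declared value ≥ 33540 USD: 44684 ≥ 33540 is true
  contains lithium batteries: yes → true
  export license on file: yes → true
  shipment insured: no → false
  gross weight ≤ 356.1 kg: 319.8 ≤ 356.1 is true
  number of pieces between 50 and 54: 30 in [50, 54] is false
Combine:
[1.1.1] true → false = false
[1.1.2.2] true AND true = true
[1.1.2] false AND true = false
[1.1] false OR false = false
[1] NOT false = true
[2.1.2] false → true (antecedent false ⇒ implication holds) = true
[2.1.3.1] true AND false = false
[2.1.3] NOT false = true
[2.1] true AND true AND true = true
[2] NOT true = false
[root] true → false = false
Overall: false → blocked

Blocked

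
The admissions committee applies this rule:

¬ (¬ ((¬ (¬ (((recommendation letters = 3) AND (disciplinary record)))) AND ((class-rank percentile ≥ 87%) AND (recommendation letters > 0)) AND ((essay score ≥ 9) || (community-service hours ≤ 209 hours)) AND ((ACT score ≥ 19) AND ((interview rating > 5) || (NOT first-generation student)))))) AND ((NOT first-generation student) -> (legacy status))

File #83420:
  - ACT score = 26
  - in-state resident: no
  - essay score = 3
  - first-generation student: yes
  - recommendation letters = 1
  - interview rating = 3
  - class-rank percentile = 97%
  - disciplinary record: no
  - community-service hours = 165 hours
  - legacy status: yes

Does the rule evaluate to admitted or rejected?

Rejected

Atomic conditions:
  recommendation letters = 3: 1 == 3 is false
  disciplinary record: no → false
  class-rank percentile ≥ 87%: 97 ≥ 87 is true
  recommendation letters > 0: 1 > 0 is true
  essay score ≥ 9: 3 ≥ 9 is false
  community-service hours ≤ 209 hours: 165 ≤ 209 is true
  ACT score ≥ 19: 26 ≥ 19 is true
  interview rating > 5: 3 > 5 is false
  NOT first-generation student: yes → false
  legacy status: yes → true
Combine:
[1.1.1.1.1.1] false AND false = false
[1.1.1.1.1] NOT false = true
[1.1.1.1] NOT true = false
[1.1.1.2] true AND true = true
[1.1.1.3] false OR true = true
[1.1.1.4.2] false OR false = false
[1.1.1.4] true AND false = false
[1.1.1] false AND true AND true AND false = false
[1.1] NOT false = true
[1] NOT true = false
[2] false → true (antecedent false ⇒ implication holds) = true
[root] false AND true = false
Overall: false → rejected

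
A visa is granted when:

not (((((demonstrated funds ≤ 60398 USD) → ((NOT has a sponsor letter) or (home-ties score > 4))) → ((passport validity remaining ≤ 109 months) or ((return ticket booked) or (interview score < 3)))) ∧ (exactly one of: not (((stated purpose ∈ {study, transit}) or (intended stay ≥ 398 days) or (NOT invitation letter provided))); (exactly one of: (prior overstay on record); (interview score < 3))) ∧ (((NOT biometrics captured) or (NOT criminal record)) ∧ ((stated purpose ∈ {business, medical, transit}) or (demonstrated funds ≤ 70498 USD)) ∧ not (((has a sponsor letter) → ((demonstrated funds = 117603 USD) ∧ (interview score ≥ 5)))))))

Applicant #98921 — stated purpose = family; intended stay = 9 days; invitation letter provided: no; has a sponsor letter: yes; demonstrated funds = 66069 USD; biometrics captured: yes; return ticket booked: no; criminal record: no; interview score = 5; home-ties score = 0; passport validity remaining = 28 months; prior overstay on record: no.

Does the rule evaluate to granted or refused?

Atomic conditions:
  demonstrated funds ≤ 60398 USD: 66069 ≤ 60398 is false
  NOT has a sponsor letter: yes → false
  home-ties score > 4: 0 > 4 is false
  passport validity remaining ≤ 109 months: 28 ≤ 109 is true
  return ticket booked: no → false
  interview score < 3: 5 < 3 is false
  stated purpose ∈ {study, transit}: family is not in the set → false
  intended stay ≥ 398 days: 9 ≥ 398 is false
  NOT invitation letter provided: no → true
  prior overstay on record: no → false
  NOT biometrics captured: yes → false
  NOT criminal record: no → true
  stated purpose ∈ {business, medical, transit}: family is not in the set → false
  demonstrated funds ≤ 70498 USD: 66069 ≤ 70498 is true
  has a sponsor letter: yes → true
  demonstrated funds = 117603 USD: 66069 == 117603 is false
  interview score ≥ 5: 5 ≥ 5 is true
Combine:
[1.1.1.2] false OR false = false
[1.1.1] false → false (antecedent false ⇒ implication holds) = true
[1.1.2.2] false OR false = false
[1.1.2] true OR false = true
[1.1] true → true = true
[1.2.1.1] false OR false OR true = true
[1.2.1] NOT true = false
[1.2.2] exactly-one(false, false) = false
[1.2] exactly-one(false, false) = false
[1.3.1] false OR true = true
[1.3.2] false OR true = true
[1.3.3.1.2] false AND true = false
[1.3.3.1] true → false = false
[1.3.3] NOT false = true
[1.3] true AND true AND true = true
[1] true AND false AND true = false
[root] NOT false = true
Overall: true → granted

Granted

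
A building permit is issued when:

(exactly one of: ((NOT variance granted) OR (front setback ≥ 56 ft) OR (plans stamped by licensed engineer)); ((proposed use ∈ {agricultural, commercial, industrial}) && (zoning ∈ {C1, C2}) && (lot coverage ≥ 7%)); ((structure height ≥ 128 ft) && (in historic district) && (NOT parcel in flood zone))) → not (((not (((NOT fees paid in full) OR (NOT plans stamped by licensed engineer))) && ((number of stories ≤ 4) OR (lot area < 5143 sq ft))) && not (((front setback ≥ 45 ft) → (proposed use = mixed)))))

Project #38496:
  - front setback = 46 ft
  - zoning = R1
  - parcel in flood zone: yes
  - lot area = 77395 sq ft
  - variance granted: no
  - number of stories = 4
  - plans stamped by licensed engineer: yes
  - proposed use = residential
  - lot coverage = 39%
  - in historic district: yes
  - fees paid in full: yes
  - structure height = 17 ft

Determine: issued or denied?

Denied

Atomic conditions:
  NOT variance granted: no → true
  front setback ≥ 56 ft: 46 ≥ 56 is false
  plans stamped by licensed engineer: yes → true
  proposed use ∈ {agricultural, commercial, industrial}: residential is not in the set → false
  zoning ∈ {C1, C2}: R1 is not in the set → false
  lot coverage ≥ 7%: 39 ≥ 7 is true
  structure height ≥ 128 ft: 17 ≥ 128 is false
  in historic district: yes → true
  NOT parcel in flood zone: yes → false
  NOT fees paid in full: yes → false
  NOT plans stamped by licensed engineer: yes → false
  number of stories ≤ 4: 4 ≤ 4 is true
  lot area < 5143 sq ft: 77395 < 5143 is false
  front setback ≥ 45 ft: 46 ≥ 45 is true
  proposed use = mixed: residential == mixed is false
Combine:
[1.1] true OR false OR true = true
[1.2] false AND false AND true = false
[1.3] false AND true AND false = false
[1] exactly-one(true, false, false) = true
[2.1.1.1.1] false OR false = false
[2.1.1.1] NOT false = true
[2.1.1.2] true OR false = true
[2.1.1] true AND true = true
[2.1.2.1] true → false = false
[2.1.2] NOT false = true
[2.1] true AND true = true
[2] NOT true = false
[root] true → false = false
Overall: false → denied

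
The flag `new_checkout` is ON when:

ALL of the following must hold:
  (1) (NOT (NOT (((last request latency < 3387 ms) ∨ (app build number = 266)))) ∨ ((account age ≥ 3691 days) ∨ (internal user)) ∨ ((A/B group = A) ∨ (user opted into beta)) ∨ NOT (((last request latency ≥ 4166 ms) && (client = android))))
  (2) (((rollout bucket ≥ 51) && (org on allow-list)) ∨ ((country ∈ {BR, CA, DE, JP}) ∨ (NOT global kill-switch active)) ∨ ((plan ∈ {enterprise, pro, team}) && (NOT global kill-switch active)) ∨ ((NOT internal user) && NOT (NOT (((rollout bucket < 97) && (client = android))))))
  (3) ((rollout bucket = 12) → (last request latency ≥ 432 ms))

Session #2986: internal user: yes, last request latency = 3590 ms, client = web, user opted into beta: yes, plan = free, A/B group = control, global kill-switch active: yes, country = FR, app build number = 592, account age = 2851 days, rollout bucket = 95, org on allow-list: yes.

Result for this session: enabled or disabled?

Enabled

Atomic conditions:
  last request latency < 3387 ms: 3590 < 3387 is false
  app build number = 266: 592 == 266 is false
  account age ≥ 3691 days: 2851 ≥ 3691 is false
  internal user: yes → true
  A/B group = A: control == A is false
  user opted into beta: yes → true
  last request latency ≥ 4166 ms: 3590 ≥ 4166 is false
  client = android: web == android is false
  rollout bucket ≥ 51: 95 ≥ 51 is true
  org on allow-list: yes → true
  country ∈ {BR, CA, DE, JP}: FR is not in the set → false
  NOT global kill-switch active: yes → false
  plan ∈ {enterprise, pro, team}: free is not in the set → false
  NOT internal user: yes → false
  rollout bucket < 97: 95 < 97 is true
  rollout bucket = 12: 95 == 12 is false
  last request latency ≥ 432 ms: 3590 ≥ 432 is true
Combine:
[1.1.1.1] false OR false = false
[1.1.1] NOT false = true
[1.1] NOT true = false
[1.2] false OR true = true
[1.3] false OR true = true
[1.4.1] false AND false = false
[1.4] NOT false = true
[1] false OR true OR true OR true = true
[2.1] true AND true = true
[2.2] false OR false = false
[2.3] false AND false = false
[2.4.2.1.1] true AND false = false
[2.4.2.1] NOT false = true
[2.4.2] NOT true = false
[2.4] false AND false = false
[2] true OR false OR false OR false = true
[3] false → true (antecedent false ⇒ implication holds) = true
[root] true AND true AND true = true
Overall: true → enabled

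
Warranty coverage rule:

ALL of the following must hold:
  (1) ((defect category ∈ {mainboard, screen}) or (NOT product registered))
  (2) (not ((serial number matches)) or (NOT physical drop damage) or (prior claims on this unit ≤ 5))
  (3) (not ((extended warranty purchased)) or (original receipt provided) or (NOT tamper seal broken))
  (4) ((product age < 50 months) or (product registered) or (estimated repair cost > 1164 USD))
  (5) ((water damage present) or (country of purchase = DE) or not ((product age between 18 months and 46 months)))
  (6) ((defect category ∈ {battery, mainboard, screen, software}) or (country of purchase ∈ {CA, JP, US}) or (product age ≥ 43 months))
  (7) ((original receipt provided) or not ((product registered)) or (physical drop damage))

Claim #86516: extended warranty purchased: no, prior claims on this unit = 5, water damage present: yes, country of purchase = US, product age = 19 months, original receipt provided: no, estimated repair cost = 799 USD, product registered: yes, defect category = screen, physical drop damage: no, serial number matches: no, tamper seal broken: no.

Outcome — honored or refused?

Refused

Atomic conditions:
  defect category ∈ {mainboard, screen}: screen is in the set → true
  NOT product registered: yes → false
  serial number matches: no → false
  NOT physical drop damage: no → true
  prior claims on this unit ≤ 5: 5 ≤ 5 is true
  extended warranty purchased: no → false
  original receipt provided: no → false
  NOT tamper seal broken: no → true
  product age < 50 months: 19 < 50 is true
  product registered: yes → true
  estimated repair cost > 1164 USD: 799 > 1164 is false
  water damage present: yes → true
  country of purchase = DE: US == DE is false
  product age between 18 months and 46 months: 19 in [18, 46] is true
  defect category ∈ {battery, mainboard, screen, software}: screen is in the set → true
  country of purchase ∈ {CA, JP, US}: US is in the set → true
  product age ≥ 43 months: 19 ≥ 43 is false
  physical drop damage: no → false
Combine:
[1] true OR false = true
[2.1] NOT false = true
[2] true OR true OR true = true
[3.1] NOT false = true
[3] true OR false OR true = true
[4] true OR true OR false = true
[5.3] NOT true = false
[5] true OR false OR false = true
[6] true OR true OR false = true
[7.2] NOT true = false
[7] false OR false OR false = false
[root] true AND true AND true AND true AND true AND true AND false = false
Overall: false → refused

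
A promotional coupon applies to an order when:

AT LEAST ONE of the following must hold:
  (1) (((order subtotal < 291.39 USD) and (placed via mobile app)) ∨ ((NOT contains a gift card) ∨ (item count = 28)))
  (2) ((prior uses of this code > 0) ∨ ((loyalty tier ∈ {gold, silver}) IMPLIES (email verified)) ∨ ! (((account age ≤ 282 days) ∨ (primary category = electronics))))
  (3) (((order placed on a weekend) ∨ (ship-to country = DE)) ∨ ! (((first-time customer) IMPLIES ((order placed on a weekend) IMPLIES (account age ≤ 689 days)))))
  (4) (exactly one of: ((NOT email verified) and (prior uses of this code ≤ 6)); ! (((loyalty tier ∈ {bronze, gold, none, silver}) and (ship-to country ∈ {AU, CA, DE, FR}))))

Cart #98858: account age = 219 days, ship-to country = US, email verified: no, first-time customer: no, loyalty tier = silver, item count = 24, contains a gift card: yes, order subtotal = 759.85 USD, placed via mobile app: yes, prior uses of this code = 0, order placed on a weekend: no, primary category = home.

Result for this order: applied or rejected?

Atomic conditions:
  order subtotal < 291.39 USD: 759.85 < 291.39 is false
  placed via mobile app: yes → true
  NOT contains a gift card: yes → false
  item count = 28: 24 == 28 is false
  prior uses of this code > 0: 0 > 0 is false
  loyalty tier ∈ {gold, silver}: silver is in the set → true
  email verified: no → false
  account age ≤ 282 days: 219 ≤ 282 is true
  primary category = electronics: home == electronics is false
  order placed on a weekend: no → false
  ship-to country = DE: US == DE is false
  first-time customer: no → false
  account age ≤ 689 days: 219 ≤ 689 is true
  NOT email verified: no → true
  prior uses of this code ≤ 6: 0 ≤ 6 is true
  loyalty tier ∈ {bronze, gold, none, silver}: silver is in the set → true
  ship-to country ∈ {AU, CA, DE, FR}: US is not in the set → false
Combine:
[1.1] false AND true = false
[1.2] false OR false = false
[1] false OR false = false
[2.2] true → false = false
[2.3.1] true OR false = true
[2.3] NOT true = false
[2] false OR false OR false = false
[3.1] false OR false = false
[3.2.1.2] false → true (antecedent false ⇒ implication holds) = true
[3.2.1] false → true (antecedent false ⇒ implication holds) = true
[3.2] NOT true = false
[3] false OR false = false
[4.1] true AND true = true
[4.2.1] true AND false = false
[4.2] NOT false = true
[4] exactly-one(true, true) = false
[root] false OR false OR false OR false = false
Overall: false → rejected

Rejected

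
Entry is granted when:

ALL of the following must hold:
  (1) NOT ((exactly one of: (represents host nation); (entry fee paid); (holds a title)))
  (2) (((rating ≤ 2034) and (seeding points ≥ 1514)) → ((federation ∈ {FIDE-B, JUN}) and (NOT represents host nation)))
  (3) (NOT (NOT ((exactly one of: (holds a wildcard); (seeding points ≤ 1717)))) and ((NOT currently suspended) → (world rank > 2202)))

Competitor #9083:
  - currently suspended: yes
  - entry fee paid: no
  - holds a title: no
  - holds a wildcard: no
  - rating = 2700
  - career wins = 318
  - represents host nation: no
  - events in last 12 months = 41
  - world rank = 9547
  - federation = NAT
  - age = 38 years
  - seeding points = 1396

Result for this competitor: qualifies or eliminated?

Atomic conditions:
  represents host nation: no → false
  entry fee paid: no → false
  holds a title: no → false
  rating ≤ 2034: 2700 ≤ 2034 is false
  seeding points ≥ 1514: 1396 ≥ 1514 is false
  federation ∈ {FIDE-B, JUN}: NAT is not in the set → false
  NOT represents host nation: no → true
  holds a wildcard: no → false
  seeding points ≤ 1717: 1396 ≤ 1717 is true
  NOT currently suspended: yes → false
  world rank > 2202: 9547 > 2202 is true
Combine:
[1.1] exactly-one(false, false, false) = false
[1] NOT false = true
[2.1] false AND false = false
[2.2] false AND true = false
[2] false → false (antecedent false ⇒ implication holds) = true
[3.1.1.1] exactly-one(false, true) = true
[3.1.1] NOT true = false
[3.1] NOT false = true
[3.2] false → true (antecedent false ⇒ implication holds) = true
[3] true AND true = true
[root] true AND true AND true = true
Overall: true → qualifies

Qualifies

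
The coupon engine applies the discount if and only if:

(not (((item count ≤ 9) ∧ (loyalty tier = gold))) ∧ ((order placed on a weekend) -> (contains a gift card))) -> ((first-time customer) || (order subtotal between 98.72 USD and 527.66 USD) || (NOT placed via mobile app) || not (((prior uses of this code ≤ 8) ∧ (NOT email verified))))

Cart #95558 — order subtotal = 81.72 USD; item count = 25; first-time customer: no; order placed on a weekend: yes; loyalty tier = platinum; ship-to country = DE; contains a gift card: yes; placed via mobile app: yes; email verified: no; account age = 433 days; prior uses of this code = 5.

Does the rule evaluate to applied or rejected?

Rejected

Atomic conditions:
  item count ≤ 9: 25 ≤ 9 is false
  loyalty tier = gold: platinum == gold is false
  order placed on a weekend: yes → true
  contains a gift card: yes → true
  first-time customer: no → false
  order subtotal between 98.72 USD and 527.66 USD: 81.72 in [98.72, 527.66] is false
  NOT placed via mobile app: yes → false
  prior uses of this code ≤ 8: 5 ≤ 8 is true
  NOT email verified: no → true
Combine:
[1.1.1] false AND false = false
[1.1] NOT false = true
[1.2] true → true = true
[1] true AND true = true
[2.4.1] true AND true = true
[2.4] NOT true = false
[2] false OR false OR false OR false = false
[root] true → false = false
Overall: false → rejected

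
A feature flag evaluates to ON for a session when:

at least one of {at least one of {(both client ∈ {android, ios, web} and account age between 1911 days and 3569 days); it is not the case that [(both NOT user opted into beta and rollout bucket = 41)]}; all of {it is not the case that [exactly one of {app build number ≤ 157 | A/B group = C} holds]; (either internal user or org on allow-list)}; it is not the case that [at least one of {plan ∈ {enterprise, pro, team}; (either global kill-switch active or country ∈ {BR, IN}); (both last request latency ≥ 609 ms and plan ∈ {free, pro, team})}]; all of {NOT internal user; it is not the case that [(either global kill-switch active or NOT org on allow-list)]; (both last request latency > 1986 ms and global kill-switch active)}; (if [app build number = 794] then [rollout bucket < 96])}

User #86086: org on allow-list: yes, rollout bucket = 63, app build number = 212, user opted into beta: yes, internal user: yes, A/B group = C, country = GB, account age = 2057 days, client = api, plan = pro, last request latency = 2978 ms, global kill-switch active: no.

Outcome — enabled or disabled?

Atomic conditions:
  client ∈ {android, ios, web}: api is not in the set → false
  account age between 1911 days and 3569 days: 2057 in [1911, 3569] is true
  NOT user opted into beta: yes → false
  rollout bucket = 41: 63 == 41 is false
  app build number ≤ 157: 212 ≤ 157 is false
  A/B group = C: C == C is true
  internal user: yes → true
  org on allow-list: yes → true
  plan ∈ {enterprise, pro, team}: pro is in the set → true
  global kill-switch active: no → false
  country ∈ {BR, IN}: GB is not in the set → false
  last request latency ≥ 609 ms: 2978 ≥ 609 is true
  plan ∈ {free, pro, team}: pro is in the set → true
  NOT internal user: yes → false
  NOT org on allow-list: yes → false
  last request latency > 1986 ms: 2978 > 1986 is true
  app build number = 794: 212 == 794 is false
  rollout bucket < 96: 63 < 96 is true
Combine:
[1.1] false AND true = false
[1.2.1] false AND false = false
[1.2] NOT false = true
[1] false OR true = true
[2.1.1] exactly-one(false, true) = true
[2.1] NOT true = false
[2.2] true OR true = true
[2] false AND true = false
[3.1.2] false OR false = false
[3.1.3] true AND true = true
[3.1] true OR false OR true = true
[3] NOT true = false
[4.2.1] false OR false = false
[4.2] NOT false = true
[4.3] true AND false = false
[4] false AND true AND false = false
[5] false → true (antecedent false ⇒ implication holds) = true
[root] true OR false OR false OR false OR true = true
Overall: true → enabled

Enabled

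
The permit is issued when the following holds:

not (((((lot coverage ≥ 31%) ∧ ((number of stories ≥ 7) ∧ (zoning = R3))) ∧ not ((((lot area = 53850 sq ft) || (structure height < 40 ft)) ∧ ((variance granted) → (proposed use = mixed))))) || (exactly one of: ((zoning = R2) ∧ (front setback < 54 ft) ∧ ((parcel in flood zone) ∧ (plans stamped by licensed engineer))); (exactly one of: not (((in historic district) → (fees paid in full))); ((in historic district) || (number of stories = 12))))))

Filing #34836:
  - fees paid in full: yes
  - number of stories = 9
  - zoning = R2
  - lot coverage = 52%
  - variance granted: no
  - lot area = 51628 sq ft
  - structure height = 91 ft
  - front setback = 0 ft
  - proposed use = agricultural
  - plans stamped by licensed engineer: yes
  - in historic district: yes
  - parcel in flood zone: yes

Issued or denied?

Atomic conditions:
  lot coverage ≥ 31%: 52 ≥ 31 is true
  number of stories ≥ 7: 9 ≥ 7 is true
  zoning = R3: R2 == R3 is false
  lot area = 53850 sq ft: 51628 == 53850 is false
  structure height < 40 ft: 91 < 40 is false
  variance granted: no → false
  proposed use = mixed: agricultural == mixed is false
  zoning = R2: R2 == R2 is true
  front setback < 54 ft: 0 < 54 is true
  parcel in flood zone: yes → true
  plans stamped by licensed engineer: yes → true
  in historic district: yes → true
  fees paid in full: yes → true
  number of stories = 12: 9 == 12 is false
Combine:
[1.1.1.2] true AND false = false
[1.1.1] true AND false = false
[1.1.2.1.1] false OR false = false
[1.1.2.1.2] false → false (antecedent false ⇒ implication holds) = true
[1.1.2.1] false AND true = false
[1.1.2] NOT false = true
[1.1] false AND true = false
[1.2.1.3] true AND true = true
[1.2.1] true AND true AND true = true
[1.2.2.1.1] true → true = true
[1.2.2.1] NOT true = false
[1.2.2.2] true OR false = true
[1.2.2] exactly-one(false, true) = true
[1.2] exactly-one(true, true) = false
[1] false OR false = false
[root] NOT false = true
Overall: true → issued

Issued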